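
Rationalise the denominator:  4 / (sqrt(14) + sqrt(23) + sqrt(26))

Group as (sqrt(14) + sqrt(23)) + sqrt(26); multiply by (sqrt(14) + sqrt(23)) - sqrt(26), then rationalise the remaining surd.

(-16*sqrt(2093) + 44*sqrt(26) + 68*sqrt(23) + 140*sqrt(14))/1167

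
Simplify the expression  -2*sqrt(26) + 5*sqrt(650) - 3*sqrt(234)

2*sqrt(26) = 2*sqrt(26); 5*sqrt(650) = 25*sqrt(26); 3*sqrt(234) = 9*sqrt(26)
Combine: (-2 + 25 - 9)·sqrt(26) = 14*sqrt(26)

14*sqrt(26)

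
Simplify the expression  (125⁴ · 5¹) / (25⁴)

125⁴ = 5^12; 5¹ = 5^1; 25⁴ = 5^8
Combine exponents: 5^5

5^5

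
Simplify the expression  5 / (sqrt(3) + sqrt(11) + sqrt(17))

Group as (sqrt(3) + sqrt(17)) + sqrt(11); multiply by (sqrt(3) + sqrt(17)) - sqrt(11), then rationalise the remaining surd.

(-10*sqrt(561) - 15*sqrt(17) + 45*sqrt(11) + 125*sqrt(3))/123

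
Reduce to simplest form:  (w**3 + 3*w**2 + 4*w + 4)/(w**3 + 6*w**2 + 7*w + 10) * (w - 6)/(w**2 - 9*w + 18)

(w + 2)/(w**2 + 2*w - 15)

Factor: w**3 + 3*w**2 + 4*w + 4 = (w + 2)*(w**2 + w + 2);  w**3 + 6*w**2 + 7*w + 10 = (w**2 + w + 2)*(w + 5);  w**2 - 9*w + 18 = (w - 3)*(w - 6)
Cancel the common factors (w**2 + w + 2), (w - 6).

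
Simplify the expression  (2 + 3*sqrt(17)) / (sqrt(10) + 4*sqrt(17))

Multiply numerator and denominator by -sqrt(10) + 4*sqrt(17).
Denominator becomes 262; numerator becomes -3*sqrt(170) - 2*sqrt(10) + 8*sqrt(17) + 204.

(-3*sqrt(170) - 2*sqrt(10) + 8*sqrt(17) + 204)/262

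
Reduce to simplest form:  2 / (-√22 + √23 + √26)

(-54*√22 + 38*√26 + 50*√23 + 8*√3289)/1663

Group as (√23 + √26) - √22; multiply by (√23 + √26) + √22, then rationalise the remaining surd.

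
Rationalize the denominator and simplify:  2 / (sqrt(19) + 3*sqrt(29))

Multiply numerator and denominator by -sqrt(19) + 3*sqrt(29).
Denominator becomes 242; numerator becomes -2*sqrt(19) + 6*sqrt(29).

(-sqrt(19) + 3*sqrt(29))/121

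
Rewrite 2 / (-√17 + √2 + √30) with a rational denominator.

(-30*√17 - 22*√30 + 90*√2 + 8*√255)/15

Group as (√2 + √30) - √17; multiply by (√2 + √30) + √17, then rationalise the remaining surd.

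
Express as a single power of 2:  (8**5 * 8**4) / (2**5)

2**22

8**5 = 2**15; 8**4 = 2**12; 2**5 = 2**5
Combine exponents: 2**22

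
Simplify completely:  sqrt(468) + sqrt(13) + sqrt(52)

sqrt(468) = 6*sqrt(13); sqrt(13) = sqrt(13); sqrt(52) = 2*sqrt(13)
Combine: (6 + 1 + 2)·sqrt(13) = 9*sqrt(13)

9*sqrt(13)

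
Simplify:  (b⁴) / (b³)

b

Quotient: b¹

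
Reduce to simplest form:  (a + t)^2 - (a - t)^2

4*a*t

Write as f(a,t) - f(a,-t) and expand.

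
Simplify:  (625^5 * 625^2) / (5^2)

625^5 = 5^20; 625^2 = 5^8; 5^2 = 5^2
Combine exponents: 5^26

5^26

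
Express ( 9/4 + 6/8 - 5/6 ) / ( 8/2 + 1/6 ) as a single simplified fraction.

13/25

Numerator: 9/4 + 6/8 - 5/6 = 13/6
Denominator: 8/2 + 1/6 = 25/6
Divide: (13/6) · (6/25) = 13/25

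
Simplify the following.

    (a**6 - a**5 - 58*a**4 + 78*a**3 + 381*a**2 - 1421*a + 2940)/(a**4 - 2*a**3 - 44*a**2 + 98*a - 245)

Factor: a**6 - a**5 - 58*a**4 + 78*a**3 + 381*a**2 - 1421*a + 2940 = (a - 7)*(a - 3)*(a**2 - 2*a + 5)*(a + 7)*(a + 4);  a**4 - 2*a**3 - 44*a**2 + 98*a - 245 = (a + 7)*(a - 7)*(a**2 - 2*a + 5)
Cancel the common factors (a**2 - 2*a + 5), (a + 7), (a - 7).

a**2 + a - 12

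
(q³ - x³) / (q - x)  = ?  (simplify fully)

q² + q*x + x²

q^3 - x^3 = (q - x)(q² + q*x + x²).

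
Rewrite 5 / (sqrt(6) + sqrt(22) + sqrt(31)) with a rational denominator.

Group as (sqrt(22) + sqrt(31)) + sqrt(6); multiply by (sqrt(22) + sqrt(31)) - sqrt(6), then rationalise the remaining surd.

(-20*sqrt(1023) - 15*sqrt(31) + 75*sqrt(22) + 235*sqrt(6))/519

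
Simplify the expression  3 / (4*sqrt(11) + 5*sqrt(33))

(-12*sqrt(11) + 15*sqrt(33))/649

Multiply numerator and denominator by -5*sqrt(33) + 4*sqrt(11).
Denominator becomes -649; numerator becomes -15*sqrt(33) + 12*sqrt(11).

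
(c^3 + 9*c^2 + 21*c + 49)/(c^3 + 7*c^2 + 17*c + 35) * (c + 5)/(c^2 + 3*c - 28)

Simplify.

1/(c - 4)

Factor: c^3 + 9*c^2 + 21*c + 49 = (c^2 + 2*c + 7)*(c + 7);  c^3 + 7*c^2 + 17*c + 35 = (c^2 + 2*c + 7)*(c + 5);  c^2 + 3*c - 28 = (c + 7)*(c - 4)
Cancel the common factors (c^2 + 2*c + 7), (c + 5), (c + 7).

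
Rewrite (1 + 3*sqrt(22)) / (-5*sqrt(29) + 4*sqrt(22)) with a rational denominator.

(-15*sqrt(638) - 264 - 5*sqrt(29) - 4*sqrt(22))/373

Multiply numerator and denominator by 4*sqrt(22) + 5*sqrt(29).
Denominator becomes -373; numerator becomes 4*sqrt(22) + 5*sqrt(29) + 264 + 15*sqrt(638).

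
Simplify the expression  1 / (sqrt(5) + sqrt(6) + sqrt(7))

Group as (sqrt(5) + sqrt(7)) + sqrt(6); multiply by (sqrt(5) + sqrt(7)) - sqrt(6), then rationalise the remaining surd.

(-sqrt(210) + 2*sqrt(7) + 3*sqrt(6) + 4*sqrt(5))/52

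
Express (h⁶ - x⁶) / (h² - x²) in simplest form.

Factor h^6 - x^6 and cancel (h² - x²).

h⁴ + h²*x² + x⁴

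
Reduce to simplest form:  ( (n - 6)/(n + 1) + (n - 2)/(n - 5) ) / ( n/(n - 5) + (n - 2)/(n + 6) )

(2*n^3 - 44*n + 168)/(2*n^3 + n^2 + 9*n + 10)

Numerator: (n - 6)/(n + 1) + (n - 2)/(n - 5) = (2*n^2 - 12*n + 28)/(n^2 - 4*n - 5)
Denominator: n/(n - 5) + (n - 2)/(n + 6) = (2*n^2 - n + 10)/(n^2 + n - 30)
Divide: ((2*n^2 - 12*n + 28)/(n^2 - 4*n - 5)) · ((n^2 + n - 30)/(2*n^2 - n + 10)) = (2*n^3 - 44*n + 168)/(2*n^3 + n^2 + 9*n + 10)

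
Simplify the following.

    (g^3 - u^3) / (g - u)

g^2 + g*u + u^2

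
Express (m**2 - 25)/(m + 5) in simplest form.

m - 5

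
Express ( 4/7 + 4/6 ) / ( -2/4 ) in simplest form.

-52/21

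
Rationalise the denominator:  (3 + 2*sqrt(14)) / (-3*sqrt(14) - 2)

Multiply numerator and denominator by -2 + 3*sqrt(14).
Denominator becomes -122; numerator becomes 5*sqrt(14) + 78.

(-78 - 5*sqrt(14))/122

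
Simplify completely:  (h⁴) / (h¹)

h³

Quotient: h³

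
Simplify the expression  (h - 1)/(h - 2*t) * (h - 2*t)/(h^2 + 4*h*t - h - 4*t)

Factor: h^2 + 4*h*t - h - 4*t = (h - 1)*(h + 4*t)
Cancel the common factors (h - 1), (h - 2*t).

1/(h + 4*t)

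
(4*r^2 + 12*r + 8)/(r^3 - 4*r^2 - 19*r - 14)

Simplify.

Factor: 4*r^2 + 12*r + 8 = 4*(r + 1)*(r + 2);  r^3 - 4*r^2 - 19*r - 14 = (r + 1)*(r + 2)*(r - 7)
Cancel the common factors (r + 1), (r + 2).

4/(r - 7)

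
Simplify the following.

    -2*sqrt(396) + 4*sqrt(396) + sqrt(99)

2*sqrt(396) = 12*sqrt(11); 4*sqrt(396) = 24*sqrt(11); sqrt(99) = 3*sqrt(11)
Combine: (-12 + 24 + 3)·sqrt(11) = 15*sqrt(11)

15*sqrt(11)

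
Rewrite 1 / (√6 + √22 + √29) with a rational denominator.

Group as (√22 + √29) + √6; multiply by (√22 + √29) - √6, then rationalise the remaining surd.

(-4*√957 - √29 + 13*√22 + 45*√6)/527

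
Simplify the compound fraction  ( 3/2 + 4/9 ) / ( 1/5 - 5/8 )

-700/153

Numerator: 3/2 + 4/9 = 35/18
Denominator: 1/5 - 5/8 = -17/40
Divide: (35/18) · (-40/17) = -700/153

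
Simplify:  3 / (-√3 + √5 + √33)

(-93*√5 - 18*√55 + 105*√3 + 75*√33)/565

Group as (√5 + √33) - √3; multiply by (√5 + √33) + √3, then rationalise the remaining surd.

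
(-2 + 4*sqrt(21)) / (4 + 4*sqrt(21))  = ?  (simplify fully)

(-3*sqrt(21) + 43)/40

Multiply numerator and denominator by -4*sqrt(21) + 4.
Denominator becomes -320; numerator becomes -344 + 24*sqrt(21).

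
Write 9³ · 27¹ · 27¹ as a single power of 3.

9³ = 3^6; 27¹ = 3^3; 27¹ = 3^3
Combine exponents: 3^12

3^12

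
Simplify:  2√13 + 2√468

14*√13

2√13 = 2*√13; 2√468 = 12*√13
Combine: (2 + 12)·√13 = 14*√13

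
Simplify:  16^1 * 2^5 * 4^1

2^11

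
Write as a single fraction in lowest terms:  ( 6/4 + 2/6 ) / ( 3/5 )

Numerator: 6/4 + 2/6 = 11/6
Denominator: 3/5 = 3/5
Divide: (11/6) · (5/3) = 55/18

55/18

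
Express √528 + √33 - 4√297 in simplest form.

√528 = 4*√33; √33 = √33; 4√297 = 12*√33
Combine: (4 + 1 - 12)·√33 = -7*√33

-7*√33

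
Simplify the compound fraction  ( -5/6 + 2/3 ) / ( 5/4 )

Numerator: -5/6 + 2/3 = -1/6
Denominator: 5/4 = 5/4
Divide: (-1/6) · (4/5) = -2/15

-2/15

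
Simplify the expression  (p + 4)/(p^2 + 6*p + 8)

1/(p + 2)

Factor: p^2 + 6*p + 8 = (p + 4)*(p + 2)
Cancel the common factor (p + 4).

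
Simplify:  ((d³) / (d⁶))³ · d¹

Inside the bracket: (d^-3)
Raise to the power 3: (d^-9)
Multiply by d¹: add exponents.

d^(-8)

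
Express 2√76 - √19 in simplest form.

3*√19

2√76 = 4*√19; √19 = √19
Combine: (4 - 1)·√19 = 3*√19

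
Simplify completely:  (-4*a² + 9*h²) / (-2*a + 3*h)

-4*a² + 9*h² factors as -(2*a - 3*h)*(2*a + 3*h).

2*a + 3*h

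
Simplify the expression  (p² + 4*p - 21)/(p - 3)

p + 7

Factor: p² + 4*p - 21 = (p + 7)·(p - 3)
Cancel the common factor (p - 3).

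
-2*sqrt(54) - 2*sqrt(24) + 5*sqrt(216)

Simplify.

20*sqrt(6)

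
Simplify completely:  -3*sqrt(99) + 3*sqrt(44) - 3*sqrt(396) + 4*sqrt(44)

3*sqrt(99) = 9*sqrt(11); 3*sqrt(44) = 6*sqrt(11); 3*sqrt(396) = 18*sqrt(11); 4*sqrt(44) = 8*sqrt(11)

-13*sqrt(11)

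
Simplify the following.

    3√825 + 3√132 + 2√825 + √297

34*√33

3√825 = 15*√33; 3√132 = 6*√33; 2√825 = 10*√33; √297 = 3*√33
Combine: (15 + 6 + 10 + 3)·√33 = 34*√33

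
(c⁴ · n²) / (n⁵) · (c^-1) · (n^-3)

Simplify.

Quotient: c⁴ · (n^-3)
Multiply by (c^-1) · (n^-3): add exponents.

c³/n⁶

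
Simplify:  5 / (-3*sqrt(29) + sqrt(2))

(-15*sqrt(29) - 5*sqrt(2))/259

Multiply numerator and denominator by sqrt(2) + 3*sqrt(29).
Denominator becomes -259; numerator becomes 5*sqrt(2) + 15*sqrt(29).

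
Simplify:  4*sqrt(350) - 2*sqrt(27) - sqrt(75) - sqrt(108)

4*sqrt(350) = 20*sqrt(14); 2*sqrt(27) = 6*sqrt(3); sqrt(75) = 5*sqrt(3); sqrt(108) = 6*sqrt(3)

-17*sqrt(3) + 20*sqrt(14)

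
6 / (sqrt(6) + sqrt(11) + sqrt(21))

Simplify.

(-9*sqrt(154) - 6*sqrt(21) + 24*sqrt(11) + 39*sqrt(6))/62

Group as (sqrt(11) + sqrt(21)) + sqrt(6); multiply by (sqrt(11) + sqrt(21)) - sqrt(6), then rationalise the remaining surd.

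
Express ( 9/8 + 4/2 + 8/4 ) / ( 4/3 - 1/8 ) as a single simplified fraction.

Numerator: 9/8 + 4/2 + 8/4 = 41/8
Denominator: 4/3 - 1/8 = 29/24
Divide: (41/8) · (24/29) = 123/29

123/29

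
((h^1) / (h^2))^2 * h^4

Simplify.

Inside the bracket: (h^-1)
Raise to the power 2: (h^-2)
Multiply by h^4: add exponents.

h^2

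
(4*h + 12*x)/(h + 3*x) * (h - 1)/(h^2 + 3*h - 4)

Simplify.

4/(h + 4)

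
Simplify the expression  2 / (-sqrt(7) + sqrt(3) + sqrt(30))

Group as (sqrt(3) + sqrt(30)) - sqrt(7); multiply by (sqrt(3) + sqrt(30)) + sqrt(7), then rationalise the remaining surd.

(-17*sqrt(3) - 3*sqrt(70) + 13*sqrt(7) + 10*sqrt(30))/79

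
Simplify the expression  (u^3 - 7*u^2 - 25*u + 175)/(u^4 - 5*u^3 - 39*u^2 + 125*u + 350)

1/(u + 2)

Factor: u^3 - 7*u^2 - 25*u + 175 = (u + 5)*(u - 5)*(u - 7);  u^4 - 5*u^3 - 39*u^2 + 125*u + 350 = (u + 2)*(u - 5)*(u + 5)*(u - 7)
Cancel the common factors (u + 5), (u - 7), (u - 5).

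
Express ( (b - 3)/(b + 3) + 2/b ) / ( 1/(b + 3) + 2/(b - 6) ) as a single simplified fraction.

Numerator: (b - 3)/(b + 3) + 2/b = (b^2 - b + 6)/(b^2 + 3*b)
Denominator: 1/(b + 3) + 2/(b - 6) = 3*b/(b^2 - 3*b - 18)
Divide: ((b^2 - b + 6)/(b^2 + 3*b)) · ((b^2 - 3*b - 18)/(3*b)) = (b^3 - 7*b^2 + 12*b - 36)/(3*b^2)

(b^3 - 7*b^2 + 12*b - 36)/(3*b^2)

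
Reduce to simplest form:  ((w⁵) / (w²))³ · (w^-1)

Inside the bracket: w³
Raise to the power 3: w⁹
Multiply by (w^-1): add exponents.

w⁸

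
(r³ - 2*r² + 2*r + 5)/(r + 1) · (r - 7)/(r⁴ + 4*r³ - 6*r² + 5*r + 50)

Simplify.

(r - 7)/(r² + 7*r + 10)

Factor: r³ - 2*r² + 2*r + 5 = (r + 1)·(r² - 3*r + 5);  r⁴ + 4*r³ - 6*r² + 5*r + 50 = (r + 2)·(r² - 3*r + 5)·(r + 5)
Cancel the common factors (r² - 3*r + 5), (r + 1).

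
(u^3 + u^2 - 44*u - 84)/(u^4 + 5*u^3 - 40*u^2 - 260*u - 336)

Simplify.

1/(u + 4)

Factor: u^3 + u^2 - 44*u - 84 = (u + 2)*(u - 7)*(u + 6);  u^4 + 5*u^3 - 40*u^2 - 260*u - 336 = (u + 6)*(u + 2)*(u - 7)*(u + 4)
Cancel the common factors (u - 7), (u + 2), (u + 6).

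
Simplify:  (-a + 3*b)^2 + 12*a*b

(a + 3*b)^2

Expand the square and combine the 12*a*b term.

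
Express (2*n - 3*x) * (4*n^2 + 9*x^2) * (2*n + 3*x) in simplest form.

16*n^4 - 81*x^4

Telescope via difference of squares: ((2*n)+(3*x))((2*n)-(3*x)) = 4*n^2 - 9*x^2, then repeat with the next factor.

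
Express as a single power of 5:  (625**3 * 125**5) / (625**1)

625**3 = 5**12; 125**5 = 5**15; 625**1 = 5**4
Combine exponents: 5**23

5**23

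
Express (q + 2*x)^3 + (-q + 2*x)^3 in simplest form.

Write as f((2*x),q) + f((2*x),-q) and expand.

12*q^2*x + 16*x^3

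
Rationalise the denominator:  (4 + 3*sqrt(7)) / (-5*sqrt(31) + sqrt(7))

Multiply numerator and denominator by sqrt(7) + 5*sqrt(31).
Denominator becomes -768; numerator becomes 4*sqrt(7) + 21 + 20*sqrt(31) + 15*sqrt(217).

(-15*sqrt(217) - 20*sqrt(31) - 21 - 4*sqrt(7))/768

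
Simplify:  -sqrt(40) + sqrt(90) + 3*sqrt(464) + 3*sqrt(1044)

sqrt(40) = 2*sqrt(10); sqrt(90) = 3*sqrt(10); 3*sqrt(464) = 12*sqrt(29); 3*sqrt(1044) = 18*sqrt(29)

sqrt(10) + 30*sqrt(29)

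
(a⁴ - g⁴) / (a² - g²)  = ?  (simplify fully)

Difference of fourth powers: factor out (a² - g²).

a² + g²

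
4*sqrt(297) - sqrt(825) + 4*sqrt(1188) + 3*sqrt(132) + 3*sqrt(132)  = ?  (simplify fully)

43*sqrt(33)

4*sqrt(297) = 12*sqrt(33); sqrt(825) = 5*sqrt(33); 4*sqrt(1188) = 24*sqrt(33); 3*sqrt(132) = 6*sqrt(33); 3*sqrt(132) = 6*sqrt(33)
Combine: (12 - 5 + 24 + 6 + 6)·sqrt(33) = 43*sqrt(33)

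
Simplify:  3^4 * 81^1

3^4 = 3^4; 81^1 = 3^4
Combine exponents: 3^8

3^8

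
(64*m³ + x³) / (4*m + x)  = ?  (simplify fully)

Apply the sum-of-cubes factorisation and cancel (4*m + x).

16*m² - 4*m*x + x²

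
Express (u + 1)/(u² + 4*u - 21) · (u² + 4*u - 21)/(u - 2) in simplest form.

(u + 1)/(u - 2)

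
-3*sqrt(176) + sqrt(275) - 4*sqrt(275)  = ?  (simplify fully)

-27*sqrt(11)

3*sqrt(176) = 12*sqrt(11); sqrt(275) = 5*sqrt(11); 4*sqrt(275) = 20*sqrt(11)
Combine: (-12 + 5 - 20)·sqrt(11) = -27*sqrt(11)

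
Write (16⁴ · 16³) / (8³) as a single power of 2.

16⁴ = 2^16; 16³ = 2^12; 8³ = 2^9
Combine exponents: 2^19

2^19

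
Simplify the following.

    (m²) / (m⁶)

Quotient: (m^-4)

m^(-4)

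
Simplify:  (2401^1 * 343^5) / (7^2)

2401^1 = 7^4; 343^5 = 7^15; 7^2 = 7^2
Combine exponents: 7^17

7^17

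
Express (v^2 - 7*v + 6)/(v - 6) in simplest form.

Factor: v^2 - 7*v + 6 = (v - 1)*(v - 6)
Cancel the common factor (v - 6).

v - 1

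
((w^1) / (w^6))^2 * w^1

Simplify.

Inside the bracket: (w^-5)
Raise to the power 2: (w^-10)
Multiply by w^1: add exponents.

w^(-9)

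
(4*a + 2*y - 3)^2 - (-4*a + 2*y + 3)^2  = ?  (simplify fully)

Write as f((2*y),(4*a - 3)) - f((2*y),-(4*a - 3)) and expand.

8*y*(4*a - 3)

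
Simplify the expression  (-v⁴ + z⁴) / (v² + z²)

-v² + z²

Factor z^4 - v^4 and cancel (v² + z²).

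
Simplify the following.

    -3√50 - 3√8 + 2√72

-9*√2

3√50 = 15*√2; 3√8 = 6*√2; 2√72 = 12*√2
Combine: (-15 - 6 + 12)·√2 = -9*√2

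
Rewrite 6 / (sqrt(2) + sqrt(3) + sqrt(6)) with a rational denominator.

Group as (sqrt(2) + sqrt(6)) + sqrt(3); multiply by (sqrt(2) + sqrt(6)) - sqrt(3), then rationalise the remaining surd.

(-72 - 6*sqrt(6) + 30*sqrt(3) + 42*sqrt(2))/23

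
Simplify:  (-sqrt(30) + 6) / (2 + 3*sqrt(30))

Multiply numerator and denominator by -3*sqrt(30) + 2.
Denominator becomes -266; numerator becomes -20*sqrt(30) + 102.

(-51 + 10*sqrt(30))/133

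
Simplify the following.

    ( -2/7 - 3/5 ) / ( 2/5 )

-31/14

Numerator: -2/7 - 3/5 = -31/35
Denominator: 2/5 = 2/5
Divide: (-31/35) · (5/2) = -31/14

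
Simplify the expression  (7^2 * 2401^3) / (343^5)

7^2 = 7^2; 2401^3 = 7^12; 343^5 = 7^15
Combine exponents: 7^(-1)

7^(-1)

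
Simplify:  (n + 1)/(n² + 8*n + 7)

1/(n + 7)

Factor: n² + 8*n + 7 = (n + 1)·(n + 7)
Cancel the common factor (n + 1).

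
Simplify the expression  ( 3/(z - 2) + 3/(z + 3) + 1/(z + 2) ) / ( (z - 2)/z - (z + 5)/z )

(-7*z³ - 16*z²)/(7*z³ + 21*z² - 28*z - 84)

Numerator: 3/(z - 2) + 3/(z + 3) + 1/(z + 2) = (7*z² + 16*z)/(z³ + 3*z² - 4*z - 12)
Denominator: (z - 2)/z - (z + 5)/z = -7/z
Divide: ((7*z² + 16*z)/(z³ + 3*z² - 4*z - 12)) · (-z/7) = (-7*z³ - 16*z²)/(7*z³ + 21*z² - 28*z - 84)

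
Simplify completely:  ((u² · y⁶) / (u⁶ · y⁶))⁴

Inside the bracket: (u^-4)
Raise to the power 4: (u^-16)

u^(-16)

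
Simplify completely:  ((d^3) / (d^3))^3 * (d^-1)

Inside the bracket: 1
Raise to the power 3: 1
Multiply by (d^-1): add exponents.

1/d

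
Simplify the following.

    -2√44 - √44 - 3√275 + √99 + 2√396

2√44 = 4*√11; √44 = 2*√11; 3√275 = 15*√11; √99 = 3*√11; 2√396 = 12*√11
Combine: (-4 - 2 - 15 + 3 + 12)·√11 = -6*√11

-6*√11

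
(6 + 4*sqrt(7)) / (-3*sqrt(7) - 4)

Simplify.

Multiply numerator and denominator by -4 + 3*sqrt(7).
Denominator becomes -47; numerator becomes 2*sqrt(7) + 60.

(-60 - 2*sqrt(7))/47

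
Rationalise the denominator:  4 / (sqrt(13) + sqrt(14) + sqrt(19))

(-sqrt(3458) + 4*sqrt(19) + 9*sqrt(14) + 10*sqrt(13))/83

Group as (sqrt(13) + sqrt(14)) + sqrt(19); multiply by (sqrt(13) + sqrt(14)) - sqrt(19), then rationalise the remaining surd.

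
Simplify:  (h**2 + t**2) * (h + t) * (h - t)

Telescope via difference of squares: (h+t)(h-t) = h**2 - t**2, then repeat with the next factor.

h**4 - t**4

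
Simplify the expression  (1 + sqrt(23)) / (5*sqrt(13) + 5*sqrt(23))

(-sqrt(299) - sqrt(13) + sqrt(23) + 23)/50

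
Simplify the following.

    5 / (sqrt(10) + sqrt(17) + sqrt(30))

(-100*sqrt(51) - 15*sqrt(30) + 115*sqrt(17) + 185*sqrt(10))/671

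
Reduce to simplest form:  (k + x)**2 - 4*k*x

(k - x)**2

Expand the square and combine the 4*k*x term.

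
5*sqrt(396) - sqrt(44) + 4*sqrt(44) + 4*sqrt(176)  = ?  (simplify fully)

5*sqrt(396) = 30*sqrt(11); sqrt(44) = 2*sqrt(11); 4*sqrt(44) = 8*sqrt(11); 4*sqrt(176) = 16*sqrt(11)
Combine: (30 - 2 + 8 + 16)·sqrt(11) = 52*sqrt(11)

52*sqrt(11)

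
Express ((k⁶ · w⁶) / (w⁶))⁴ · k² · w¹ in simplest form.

Inside the bracket: k⁶
Raise to the power 4: k^24
Multiply by k² · w¹: add exponents.

k^26*w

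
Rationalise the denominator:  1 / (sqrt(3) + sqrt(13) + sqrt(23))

(-2*sqrt(897) - 7*sqrt(23) + 13*sqrt(13) + 33*sqrt(3))/107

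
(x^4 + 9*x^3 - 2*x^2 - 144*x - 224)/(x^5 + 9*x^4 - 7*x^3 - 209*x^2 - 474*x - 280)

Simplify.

Factor: x^4 + 9*x^3 - 2*x^2 - 144*x - 224 = (x - 4)*(x + 7)*(x + 4)*(x + 2);  x^5 + 9*x^4 - 7*x^3 - 209*x^2 - 474*x - 280 = (x + 7)*(x + 4)*(x + 1)*(x - 5)*(x + 2)
Cancel the common factors (x + 4), (x + 2), (x + 7).

(x - 4)/(x^2 - 4*x - 5)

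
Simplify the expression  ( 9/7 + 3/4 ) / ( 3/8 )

Numerator: 9/7 + 3/4 = 57/28
Denominator: 3/8 = 3/8
Divide: (57/28) · (8/3) = 38/7

38/7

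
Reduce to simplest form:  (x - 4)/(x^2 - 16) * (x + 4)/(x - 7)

1/(x - 7)

Factor: x^2 - 16 = (x - 4)*(x + 4)
Cancel the common factors (x - 4), (x + 4).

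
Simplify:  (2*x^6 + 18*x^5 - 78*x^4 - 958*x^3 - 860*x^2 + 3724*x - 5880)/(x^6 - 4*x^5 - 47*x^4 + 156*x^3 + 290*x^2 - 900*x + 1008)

Factor: 2*x^6 + 18*x^5 - 78*x^4 - 958*x^3 - 860*x^2 + 3724*x - 5880 = 2*(x^2 - 2*x + 2)*(x + 5)*(x + 6)*(x - 7)*(x + 7);  x^6 - 4*x^5 - 47*x^4 + 156*x^3 + 290*x^2 - 900*x + 1008 = (x - 4)*(x^2 - 2*x + 2)*(x + 6)*(x + 3)*(x - 7)
Cancel the common factors (x^2 - 2*x + 2), (x + 6), (x - 7).

(2*x^2 + 24*x + 70)/(x^2 - x - 12)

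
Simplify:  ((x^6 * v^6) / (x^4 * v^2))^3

v^12*x^6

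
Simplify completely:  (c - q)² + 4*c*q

(c + q)²

After expansion: c² + 2*c*q + q² — a perfect-square trinomial.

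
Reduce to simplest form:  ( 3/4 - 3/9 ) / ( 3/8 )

10/9

Numerator: 3/4 - 3/9 = 5/12
Denominator: 3/8 = 3/8
Divide: (5/12) · (8/3) = 10/9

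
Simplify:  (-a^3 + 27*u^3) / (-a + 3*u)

a^2 + 3*a*u + 9*u^2

Factor as (a-b)(a^2+ab+b^2) with a=(3*u), b=a.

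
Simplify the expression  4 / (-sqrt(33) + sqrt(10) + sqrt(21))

(2*sqrt(33) + 22*sqrt(21) + 44*sqrt(10) + 6*sqrt(770))/209

Group as (sqrt(10) + sqrt(21)) - sqrt(33); multiply by (sqrt(10) + sqrt(21)) + sqrt(33), then rationalise the remaining surd.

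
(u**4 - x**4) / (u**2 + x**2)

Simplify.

u**2 - x**2

Factor u**4 - x**4 and cancel (u**2 + x**2).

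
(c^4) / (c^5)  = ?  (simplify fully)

1/c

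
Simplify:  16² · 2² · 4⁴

2^18

16² = 2^8; 2² = 2^2; 4⁴ = 2^8
Combine exponents: 2^18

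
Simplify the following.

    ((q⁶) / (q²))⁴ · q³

Inside the bracket: q⁴
Raise to the power 4: q^16
Multiply by q³: add exponents.

q^19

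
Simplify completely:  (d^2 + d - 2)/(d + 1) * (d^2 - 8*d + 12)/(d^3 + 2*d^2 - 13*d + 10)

(d^2 - 4*d - 12)/(d^2 + 6*d + 5)

Factor: d^2 + d - 2 = (d + 2)*(d - 1);  d^2 - 8*d + 12 = (d - 6)*(d - 2);  d^3 + 2*d^2 - 13*d + 10 = (d + 5)*(d - 2)*(d - 1)
Cancel the common factors (d - 1), (d - 2).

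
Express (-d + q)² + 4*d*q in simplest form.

(d + q)²

Expanding gives d² + 2*d*q + q², a perfect square.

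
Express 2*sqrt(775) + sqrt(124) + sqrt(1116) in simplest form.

18*sqrt(31)

2*sqrt(775) = 10*sqrt(31); sqrt(124) = 2*sqrt(31); sqrt(1116) = 6*sqrt(31)
Combine: (10 + 2 + 6)·sqrt(31) = 18*sqrt(31)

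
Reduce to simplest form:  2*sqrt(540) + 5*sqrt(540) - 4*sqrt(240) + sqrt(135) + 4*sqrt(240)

45*sqrt(15)

2*sqrt(540) = 12*sqrt(15); 5*sqrt(540) = 30*sqrt(15); 4*sqrt(240) = 16*sqrt(15); sqrt(135) = 3*sqrt(15); 4*sqrt(240) = 16*sqrt(15)
Combine: (12 + 30 - 16 + 3 + 16)·sqrt(15) = 45*sqrt(15)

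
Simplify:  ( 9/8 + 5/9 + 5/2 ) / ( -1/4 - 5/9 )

-301/58

Numerator: 9/8 + 5/9 + 5/2 = 301/72
Denominator: -1/4 - 5/9 = -29/36
Divide: (301/72) · (-36/29) = -301/58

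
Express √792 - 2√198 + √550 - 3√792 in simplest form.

-13*√22

√792 = 6*√22; 2√198 = 6*√22; √550 = 5*√22; 3√792 = 18*√22
Combine: (6 - 6 + 5 - 18)·√22 = -13*√22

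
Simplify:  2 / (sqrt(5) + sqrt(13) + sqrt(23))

(-4*sqrt(1495) - 10*sqrt(23) + 30*sqrt(13) + 62*sqrt(5))/235

Group as (sqrt(5) + sqrt(13)) + sqrt(23); multiply by (sqrt(5) + sqrt(13)) - sqrt(23), then rationalise the remaining surd.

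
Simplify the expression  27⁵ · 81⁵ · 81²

27⁵ = 3^15; 81⁵ = 3^20; 81² = 3^8
Combine exponents: 3^43

3^43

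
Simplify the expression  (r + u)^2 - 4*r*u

After expansion: r^2 - 2*r*u + u^2 — a perfect-square trinomial.

(r - u)^2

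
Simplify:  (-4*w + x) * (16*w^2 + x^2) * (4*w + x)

Telescope via difference of squares: (x+(4*w))(x-(4*w)) = -16*w^2 + x^2, then repeat with the next factor.

-256*w^4 + x^4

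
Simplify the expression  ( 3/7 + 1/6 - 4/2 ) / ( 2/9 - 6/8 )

Numerator: 3/7 + 1/6 - 4/2 = -59/42
Denominator: 2/9 - 6/8 = -19/36
Divide: (-59/42) · (-36/19) = 354/133

354/133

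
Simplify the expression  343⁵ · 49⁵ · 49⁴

7^33

343⁵ = 7^15; 49⁵ = 7^10; 49⁴ = 7^8
Combine exponents: 7^33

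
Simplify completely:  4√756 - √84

22*√21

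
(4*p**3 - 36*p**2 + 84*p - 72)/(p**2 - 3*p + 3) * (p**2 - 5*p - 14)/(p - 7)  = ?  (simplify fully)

4*p**2 - 16*p - 48

Factor: 4*p**3 - 36*p**2 + 84*p - 72 = 4*(p - 6)*(p**2 - 3*p + 3);  p**2 - 5*p - 14 = (p + 2)*(p - 7)
Cancel the common factors (p**2 - 3*p + 3), (p - 7).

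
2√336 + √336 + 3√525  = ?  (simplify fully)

2√336 = 8*√21; √336 = 4*√21; 3√525 = 15*√21
Combine: (8 + 4 + 15)·√21 = 27*√21

27*√21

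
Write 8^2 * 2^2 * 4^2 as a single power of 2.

2^12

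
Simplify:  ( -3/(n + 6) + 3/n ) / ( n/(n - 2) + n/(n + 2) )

(9*n^2 - 36)/(n^4 + 6*n^3)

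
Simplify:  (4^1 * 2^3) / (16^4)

4^1 = 2^2; 2^3 = 2^3; 16^4 = 2^16
Combine exponents: 2^(-11)

2^(-11)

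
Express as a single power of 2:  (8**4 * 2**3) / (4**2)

8**4 = 2**12; 2**3 = 2**3; 4**2 = 2**4
Combine exponents: 2**11

2**11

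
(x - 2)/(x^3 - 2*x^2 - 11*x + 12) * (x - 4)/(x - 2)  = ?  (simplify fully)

Factor: x^3 - 2*x^2 - 11*x + 12 = (x + 3)*(x - 1)*(x - 4)
Cancel the common factors (x - 4), (x - 2).

1/(x^2 + 2*x - 3)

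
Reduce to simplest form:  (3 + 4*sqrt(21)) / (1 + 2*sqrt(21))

Multiply numerator and denominator by -2*sqrt(21) + 1.
Denominator becomes -83; numerator becomes -165 - 2*sqrt(21).

(2*sqrt(21) + 165)/83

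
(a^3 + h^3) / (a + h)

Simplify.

h^3 + a^3 = (a + h)(a^2 - a*h + h^2).

a^2 - a*h + h^2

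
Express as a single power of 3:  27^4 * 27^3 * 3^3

3^24

27^4 = 3^12; 27^3 = 3^9; 3^3 = 3^3
Combine exponents: 3^24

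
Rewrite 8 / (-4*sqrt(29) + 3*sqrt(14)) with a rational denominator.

(-16*sqrt(29) - 12*sqrt(14))/169

Multiply numerator and denominator by 3*sqrt(14) + 4*sqrt(29).
Denominator becomes -338; numerator becomes 24*sqrt(14) + 32*sqrt(29).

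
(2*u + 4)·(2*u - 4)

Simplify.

4*u² - 16

Product of conjugates: (P+Q)(P-Q) = P^2 - Q^2.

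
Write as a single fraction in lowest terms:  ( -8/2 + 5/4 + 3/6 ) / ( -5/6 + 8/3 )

Numerator: -8/2 + 5/4 + 3/6 = -9/4
Denominator: -5/6 + 8/3 = 11/6
Divide: (-9/4) · (6/11) = -27/22

-27/22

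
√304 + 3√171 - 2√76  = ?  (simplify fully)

9*√19

√304 = 4*√19; 3√171 = 9*√19; 2√76 = 4*√19
Combine: (4 + 9 - 4)·√19 = 9*√19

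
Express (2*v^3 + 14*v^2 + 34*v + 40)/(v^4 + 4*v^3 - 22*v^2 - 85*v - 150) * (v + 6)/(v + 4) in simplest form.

2/(v - 5)

Factor: 2*v^3 + 14*v^2 + 34*v + 40 = 2*(v + 4)*(v^2 + 3*v + 5);  v^4 + 4*v^3 - 22*v^2 - 85*v - 150 = (v + 6)*(v - 5)*(v^2 + 3*v + 5)
Cancel the common factors (v^2 + 3*v + 5), (v + 4), (v + 6).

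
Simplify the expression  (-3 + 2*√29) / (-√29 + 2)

Multiply numerator and denominator by 2 + √29.
Denominator becomes -25; numerator becomes √29 + 52.

(-52 - √29)/25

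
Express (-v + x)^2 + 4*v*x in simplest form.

(v + x)^2

Expanding gives v^2 + 2*v*x + x^2, a perfect square.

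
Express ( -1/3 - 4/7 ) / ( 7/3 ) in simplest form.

-19/49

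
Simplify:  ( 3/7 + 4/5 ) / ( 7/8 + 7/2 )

344/1225

Numerator: 3/7 + 4/5 = 43/35
Denominator: 7/8 + 7/2 = 35/8
Divide: (43/35) · (8/35) = 344/1225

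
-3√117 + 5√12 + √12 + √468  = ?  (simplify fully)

3√117 = 9*√13; 5√12 = 10*√3; √12 = 2*√3; √468 = 6*√13

-3*√13 + 12*√3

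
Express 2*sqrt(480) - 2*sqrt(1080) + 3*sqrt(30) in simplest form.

2*sqrt(480) = 8*sqrt(30); 2*sqrt(1080) = 12*sqrt(30); 3*sqrt(30) = 3*sqrt(30)
Combine: (8 - 12 + 3)·sqrt(30) = -sqrt(30)

-sqrt(30)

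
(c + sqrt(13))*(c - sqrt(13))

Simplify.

c^2 - 13

Difference of squares with P = c, Q = sqrt(13).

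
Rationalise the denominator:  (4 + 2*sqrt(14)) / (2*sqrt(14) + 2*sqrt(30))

Multiply numerator and denominator by -2*sqrt(30) + 2*sqrt(14).
Denominator becomes -64; numerator becomes -8*sqrt(105) - 8*sqrt(30) + 8*sqrt(14) + 56.

(-7 - sqrt(14) + sqrt(30) + sqrt(105))/8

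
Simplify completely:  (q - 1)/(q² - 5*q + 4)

Factor: q² - 5*q + 4 = (q - 4)·(q - 1)
Cancel the common factor (q - 1).

1/(q - 4)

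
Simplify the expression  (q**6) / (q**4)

q**2

Quotient: q**2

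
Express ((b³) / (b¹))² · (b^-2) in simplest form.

b²

Inside the bracket: b²
Raise to the power 2: b⁴
Multiply by (b^-2): add exponents.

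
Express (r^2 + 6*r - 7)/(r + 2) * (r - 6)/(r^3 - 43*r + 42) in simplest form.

Factor: r^2 + 6*r - 7 = (r - 1)*(r + 7);  r^3 - 43*r + 42 = (r - 6)*(r - 1)*(r + 7)
Cancel the common factors (r - 1), (r - 6), (r + 7).

1/(r + 2)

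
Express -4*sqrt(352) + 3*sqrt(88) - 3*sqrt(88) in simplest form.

-16*sqrt(22)

4*sqrt(352) = 16*sqrt(22); 3*sqrt(88) = 6*sqrt(22); 3*sqrt(88) = 6*sqrt(22)
Combine: (-16 + 6 - 6)·sqrt(22) = -16*sqrt(22)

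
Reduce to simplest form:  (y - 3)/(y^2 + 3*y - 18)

1/(y + 6)

Factor: y^2 + 3*y - 18 = (y - 3)*(y + 6)
Cancel the common factor (y - 3).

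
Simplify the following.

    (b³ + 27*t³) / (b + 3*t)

(3*t)^3 + b^3 = (b + 3*t)(b² - 3*b*t + 9*t²).

b² - 3*b*t + 9*t²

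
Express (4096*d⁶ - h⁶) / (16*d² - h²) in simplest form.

Factor (4*d)^6 - h^6 and cancel (16*d² - h²).

256*d⁴ + 16*d²*h² + h⁴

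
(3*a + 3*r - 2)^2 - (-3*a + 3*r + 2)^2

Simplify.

Write as f((3*r),(3*a - 2)) - f((3*r),-(3*a - 2)) and expand.

12*r*(3*a - 2)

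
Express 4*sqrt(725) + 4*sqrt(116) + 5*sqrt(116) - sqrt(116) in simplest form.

4*sqrt(725) = 20*sqrt(29); 4*sqrt(116) = 8*sqrt(29); 5*sqrt(116) = 10*sqrt(29); sqrt(116) = 2*sqrt(29)
Combine: (20 + 8 + 10 - 2)·sqrt(29) = 36*sqrt(29)

36*sqrt(29)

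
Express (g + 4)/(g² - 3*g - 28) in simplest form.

1/(g - 7)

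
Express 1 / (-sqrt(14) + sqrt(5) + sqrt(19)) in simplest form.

(-5*sqrt(14) + 14*sqrt(5) + sqrt(1330))/140

Group as (sqrt(5) + sqrt(19)) - sqrt(14); multiply by (sqrt(5) + sqrt(19)) + sqrt(14), then rationalise the remaining surd.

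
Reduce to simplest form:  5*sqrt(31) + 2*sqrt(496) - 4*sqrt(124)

5*sqrt(31)

5*sqrt(31) = 5*sqrt(31); 2*sqrt(496) = 8*sqrt(31); 4*sqrt(124) = 8*sqrt(31)
Combine: (5 + 8 - 8)·sqrt(31) = 5*sqrt(31)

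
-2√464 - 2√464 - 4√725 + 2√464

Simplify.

2√464 = 8*√29; 2√464 = 8*√29; 4√725 = 20*√29; 2√464 = 8*√29
Combine: (-8 - 8 - 20 + 8)·√29 = -28*√29

-28*√29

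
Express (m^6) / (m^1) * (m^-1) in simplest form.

Quotient: m^5
Multiply by (m^-1): add exponents.

m^4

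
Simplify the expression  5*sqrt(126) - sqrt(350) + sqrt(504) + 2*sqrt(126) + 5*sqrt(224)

5*sqrt(126) = 15*sqrt(14); sqrt(350) = 5*sqrt(14); sqrt(504) = 6*sqrt(14); 2*sqrt(126) = 6*sqrt(14); 5*sqrt(224) = 20*sqrt(14)
Combine: (15 - 5 + 6 + 6 + 20)·sqrt(14) = 42*sqrt(14)

42*sqrt(14)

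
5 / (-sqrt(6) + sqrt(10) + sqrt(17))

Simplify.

(-105*sqrt(6) - 5*sqrt(17) + 65*sqrt(10) + 20*sqrt(255))/239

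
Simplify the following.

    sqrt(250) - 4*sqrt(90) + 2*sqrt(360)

sqrt(250) = 5*sqrt(10); 4*sqrt(90) = 12*sqrt(10); 2*sqrt(360) = 12*sqrt(10)
Combine: (5 - 12 + 12)·sqrt(10) = 5*sqrt(10)

5*sqrt(10)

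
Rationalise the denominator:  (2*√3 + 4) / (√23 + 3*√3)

Multiply numerator and denominator by -√23 + 3*√3.
Denominator becomes 4; numerator becomes -4*√23 - 2*√69 + 18 + 12*√3.

(-2*√23 - √69 + 9 + 6*√3)/2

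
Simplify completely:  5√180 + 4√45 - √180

5√180 = 30*√5; 4√45 = 12*√5; √180 = 6*√5
Combine: (30 + 12 - 6)·√5 = 36*√5

36*√5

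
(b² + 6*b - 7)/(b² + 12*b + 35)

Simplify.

(b - 1)/(b + 5)

Factor: b² + 6*b - 7 = (b - 1)·(b + 7);  b² + 12*b + 35 = (b + 5)·(b + 7)
Cancel the common factor (b + 7).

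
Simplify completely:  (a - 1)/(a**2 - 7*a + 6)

Factor: a**2 - 7*a + 6 = (a - 1)*(a - 6)
Cancel the common factor (a - 1).

1/(a - 6)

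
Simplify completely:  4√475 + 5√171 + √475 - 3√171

31*√19

4√475 = 20*√19; 5√171 = 15*√19; √475 = 5*√19; 3√171 = 9*√19
Combine: (20 + 15 + 5 - 9)·√19 = 31*√19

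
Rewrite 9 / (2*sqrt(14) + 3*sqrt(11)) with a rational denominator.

Multiply numerator and denominator by -2*sqrt(14) + 3*sqrt(11).
Denominator becomes 43; numerator becomes -18*sqrt(14) + 27*sqrt(11).

(-18*sqrt(14) + 27*sqrt(11))/43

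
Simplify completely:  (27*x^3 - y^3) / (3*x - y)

(3*x)^3 - y^3 = (3*x - y)(9*x^2 + 3*x*y + y^2).

9*x^2 + 3*x*y + y^2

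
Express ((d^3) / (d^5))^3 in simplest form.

d^(-6)

Inside the bracket: (d^-2)
Raise to the power 3: (d^-6)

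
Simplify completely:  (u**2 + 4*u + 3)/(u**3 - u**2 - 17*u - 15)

1/(u - 5)

Factor: u**2 + 4*u + 3 = (u + 1)*(u + 3);  u**3 - u**2 - 17*u - 15 = (u + 1)*(u - 5)*(u + 3)
Cancel the common factors (u + 1), (u + 3).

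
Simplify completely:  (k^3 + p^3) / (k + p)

Apply the sum-of-cubes factorisation and cancel (k + p).

k^2 - k*p + p^2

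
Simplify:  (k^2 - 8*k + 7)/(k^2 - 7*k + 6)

(k - 7)/(k - 6)

Factor: k^2 - 8*k + 7 = (k - 1)*(k - 7);  k^2 - 7*k + 6 = (k - 6)*(k - 1)
Cancel the common factor (k - 1).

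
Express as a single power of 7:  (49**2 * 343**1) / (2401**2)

49**2 = 7**4; 343**1 = 7**3; 2401**2 = 7**8
Combine exponents: 7**(-1)

7**(-1)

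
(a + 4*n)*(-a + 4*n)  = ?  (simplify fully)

-a^2 + 16*n^2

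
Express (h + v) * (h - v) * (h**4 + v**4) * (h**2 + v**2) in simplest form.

Pair the conjugate factors: (h+v)(h-v) = h**2 - v**2, then repeat with the next factor.

h**8 - v**8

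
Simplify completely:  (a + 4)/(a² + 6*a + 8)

Factor: a² + 6*a + 8 = (a + 4)·(a + 2)
Cancel the common factor (a + 4).

1/(a + 2)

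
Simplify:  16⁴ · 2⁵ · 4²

16⁴ = 2^16; 2⁵ = 2^5; 4² = 2^4
Combine exponents: 2^25

2^25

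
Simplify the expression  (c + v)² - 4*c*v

(c - v)²

Expanding gives c² - 2*c*v + v², a perfect square.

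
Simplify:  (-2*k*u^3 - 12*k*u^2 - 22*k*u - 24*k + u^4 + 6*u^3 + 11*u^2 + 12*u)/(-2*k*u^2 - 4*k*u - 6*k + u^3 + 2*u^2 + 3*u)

u + 4

Factor: -2*k*u^3 - 12*k*u^2 - 22*k*u - 24*k + u^4 + 6*u^3 + 11*u^2 + 12*u = (u + 4)*(-2*k + u)*(u^2 + 2*u + 3);  -2*k*u^2 - 4*k*u - 6*k + u^3 + 2*u^2 + 3*u = (-2*k + u)*(u^2 + 2*u + 3)
Cancel the common factors (u^2 + 2*u + 3), (-2*k + u).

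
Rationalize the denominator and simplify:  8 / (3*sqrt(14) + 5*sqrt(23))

(-24*sqrt(14) + 40*sqrt(23))/449

Multiply numerator and denominator by -5*sqrt(23) + 3*sqrt(14).
Denominator becomes -449; numerator becomes -40*sqrt(23) + 24*sqrt(14).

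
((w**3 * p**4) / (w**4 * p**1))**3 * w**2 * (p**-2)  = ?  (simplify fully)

p**7/w

Inside the bracket: (w**-1) * p**3
Raise to the power 3: (w**-3) * p**9
Multiply by w**2 * (p**-2): add exponents.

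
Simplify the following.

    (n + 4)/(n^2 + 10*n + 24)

Factor: n^2 + 10*n + 24 = (n + 6)*(n + 4)
Cancel the common factor (n + 4).

1/(n + 6)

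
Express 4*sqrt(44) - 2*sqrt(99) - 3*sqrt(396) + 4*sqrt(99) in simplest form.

4*sqrt(44) = 8*sqrt(11); 2*sqrt(99) = 6*sqrt(11); 3*sqrt(396) = 18*sqrt(11); 4*sqrt(99) = 12*sqrt(11)
Combine: (8 - 6 - 18 + 12)·sqrt(11) = -4*sqrt(11)

-4*sqrt(11)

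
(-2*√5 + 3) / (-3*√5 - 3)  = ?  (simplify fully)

Multiply numerator and denominator by -3 + 3*√5.
Denominator becomes -36; numerator becomes -39 + 15*√5.

(-5*√5 + 13)/12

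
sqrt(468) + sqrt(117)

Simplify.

9*sqrt(13)

sqrt(468) = 6*sqrt(13); sqrt(117) = 3*sqrt(13)
Combine: (6 + 3)·sqrt(13) = 9*sqrt(13)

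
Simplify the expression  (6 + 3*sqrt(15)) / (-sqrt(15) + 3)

(-21 - 5*sqrt(15))/2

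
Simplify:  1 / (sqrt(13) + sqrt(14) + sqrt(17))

(-sqrt(3094) + 5*sqrt(17) + 8*sqrt(14) + 9*sqrt(13))/314

Group as (sqrt(14) + sqrt(17)) + sqrt(13); multiply by (sqrt(14) + sqrt(17)) - sqrt(13), then rationalise the remaining surd.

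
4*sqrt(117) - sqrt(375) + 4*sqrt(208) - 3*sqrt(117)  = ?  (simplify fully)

4*sqrt(117) = 12*sqrt(13); sqrt(375) = 5*sqrt(15); 4*sqrt(208) = 16*sqrt(13); 3*sqrt(117) = 9*sqrt(13)

-5*sqrt(15) + 19*sqrt(13)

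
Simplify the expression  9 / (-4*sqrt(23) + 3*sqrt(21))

Multiply numerator and denominator by 3*sqrt(21) + 4*sqrt(23).
Denominator becomes -179; numerator becomes 27*sqrt(21) + 36*sqrt(23).

(-36*sqrt(23) - 27*sqrt(21))/179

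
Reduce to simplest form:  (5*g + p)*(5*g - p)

25*g**2 - p**2

(5*g)**2 - (p)**2 = 25*g**2 - p**2.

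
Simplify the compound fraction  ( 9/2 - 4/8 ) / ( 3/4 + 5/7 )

Numerator: 9/2 - 4/8 = 4
Denominator: 3/4 + 5/7 = 41/28
Divide: (4) · (28/41) = 112/41

112/41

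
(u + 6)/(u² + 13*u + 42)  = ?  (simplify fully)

Factor: u² + 13*u + 42 = (u + 7)·(u + 6)
Cancel the common factor (u + 6).

1/(u + 7)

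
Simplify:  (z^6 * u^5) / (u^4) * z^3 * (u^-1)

Quotient: z^6 * u^1
Multiply by z^3 * (u^-1): add exponents.

z^9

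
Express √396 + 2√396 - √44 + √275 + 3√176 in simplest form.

33*√11

√396 = 6*√11; 2√396 = 12*√11; √44 = 2*√11; √275 = 5*√11; 3√176 = 12*√11
Combine: (6 + 12 - 2 + 5 + 12)·√11 = 33*√11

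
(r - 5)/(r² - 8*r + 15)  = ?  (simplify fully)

Factor: r² - 8*r + 15 = (r - 5)·(r - 3)
Cancel the common factor (r - 5).

1/(r - 3)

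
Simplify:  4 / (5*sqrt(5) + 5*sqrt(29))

Multiply numerator and denominator by -5*sqrt(5) + 5*sqrt(29).
Denominator becomes 600; numerator becomes -20*sqrt(5) + 20*sqrt(29).

(-sqrt(5) + sqrt(29))/30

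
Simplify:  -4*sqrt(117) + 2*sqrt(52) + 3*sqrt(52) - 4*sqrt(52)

-10*sqrt(13)

4*sqrt(117) = 12*sqrt(13); 2*sqrt(52) = 4*sqrt(13); 3*sqrt(52) = 6*sqrt(13); 4*sqrt(52) = 8*sqrt(13)
Combine: (-12 + 4 + 6 - 8)·sqrt(13) = -10*sqrt(13)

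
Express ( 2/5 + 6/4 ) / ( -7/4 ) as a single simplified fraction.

Numerator: 2/5 + 6/4 = 19/10
Denominator: -7/4 = -7/4
Divide: (19/10) · (-4/7) = -38/35

-38/35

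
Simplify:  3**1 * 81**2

3**9

3**1 = 3**1; 81**2 = 3**8
Combine exponents: 3**9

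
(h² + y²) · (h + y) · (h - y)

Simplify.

h⁴ - y⁴

Telescope via difference of squares: (h+y)(h-y) = h² - y², then repeat with the next factor.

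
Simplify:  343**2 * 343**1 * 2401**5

7**29

343**2 = 7**6; 343**1 = 7**3; 2401**5 = 7**20
Combine exponents: 7**29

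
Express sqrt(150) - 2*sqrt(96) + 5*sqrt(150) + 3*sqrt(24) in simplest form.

sqrt(150) = 5*sqrt(6); 2*sqrt(96) = 8*sqrt(6); 5*sqrt(150) = 25*sqrt(6); 3*sqrt(24) = 6*sqrt(6)
Combine: (5 - 8 + 25 + 6)·sqrt(6) = 28*sqrt(6)

28*sqrt(6)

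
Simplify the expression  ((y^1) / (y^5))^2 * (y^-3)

Inside the bracket: (y^-4)
Raise to the power 2: (y^-8)
Multiply by (y^-3): add exponents.

y^(-11)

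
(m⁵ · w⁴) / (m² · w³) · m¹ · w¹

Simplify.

m⁴*w²

Quotient: m³ · w¹
Multiply by m¹ · w¹: add exponents.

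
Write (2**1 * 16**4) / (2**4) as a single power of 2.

2**1 = 2**1; 16**4 = 2**16; 2**4 = 2**4
Combine exponents: 2**13

2**13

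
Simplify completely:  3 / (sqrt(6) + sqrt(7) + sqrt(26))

Group as (sqrt(7) + sqrt(26)) + sqrt(6); multiply by (sqrt(7) + sqrt(26)) - sqrt(6), then rationalise the remaining surd.

-75*sqrt(7) - 81*sqrt(6) + 12*sqrt(273) + 39*sqrt(26)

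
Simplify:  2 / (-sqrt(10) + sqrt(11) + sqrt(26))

Group as (sqrt(11) + sqrt(26)) - sqrt(10); multiply by (sqrt(11) + sqrt(26)) + sqrt(10), then rationalise the remaining surd.

(-54*sqrt(10) - 10*sqrt(26) + 50*sqrt(11) + 8*sqrt(715))/415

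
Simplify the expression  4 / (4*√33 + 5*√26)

(-8*√33 + 10*√26)/61

Multiply numerator and denominator by -4*√33 + 5*√26.
Denominator becomes 122; numerator becomes -16*√33 + 20*√26.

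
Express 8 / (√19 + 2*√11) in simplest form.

Multiply numerator and denominator by -√19 + 2*√11.
Denominator becomes 25; numerator becomes -8*√19 + 16*√11.

(-8*√19 + 16*√11)/25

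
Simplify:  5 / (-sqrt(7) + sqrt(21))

Multiply numerator and denominator by sqrt(7) + sqrt(21).
Denominator becomes 14; numerator becomes 5*sqrt(7) + 5*sqrt(21).

(5*sqrt(7) + 5*sqrt(21))/14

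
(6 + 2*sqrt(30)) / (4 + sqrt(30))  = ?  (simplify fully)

Multiply numerator and denominator by -sqrt(30) + 4.
Denominator becomes -14; numerator becomes -36 + 2*sqrt(30).

(-sqrt(30) + 18)/7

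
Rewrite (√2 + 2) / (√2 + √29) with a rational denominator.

Multiply numerator and denominator by -√29 + √2.
Denominator becomes -27; numerator becomes -2*√29 - √58 + 2 + 2*√2.

(-2*√2 - 2 + √58 + 2*√29)/27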